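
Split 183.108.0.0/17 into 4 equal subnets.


New prefix = 17 + 2 = 19
Each subnet has 8192 addresses
  183.108.0.0/19
  183.108.32.0/19
  183.108.64.0/19
  183.108.96.0/19
Subnets: 183.108.0.0/19, 183.108.32.0/19, 183.108.64.0/19, 183.108.96.0/19


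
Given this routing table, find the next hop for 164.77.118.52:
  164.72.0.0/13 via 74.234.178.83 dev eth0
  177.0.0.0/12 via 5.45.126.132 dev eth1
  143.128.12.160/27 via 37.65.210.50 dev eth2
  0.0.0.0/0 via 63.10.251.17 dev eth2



Longest prefix match for 164.77.118.52:
  /13 164.72.0.0: MATCH
  /12 177.0.0.0: no
  /27 143.128.12.160: no
  /0 0.0.0.0: MATCH
Selected: next-hop 74.234.178.83 via eth0 (matched /13)


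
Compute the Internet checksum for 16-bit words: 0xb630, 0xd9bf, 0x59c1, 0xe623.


Sum all words (with carry folding):
+ 0xb630 = 0xb630
+ 0xd9bf = 0x8ff0
+ 0x59c1 = 0xe9b1
+ 0xe623 = 0xcfd5
One's complement: ~0xcfd5
Checksum = 0x302a


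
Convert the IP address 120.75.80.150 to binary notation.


120 = 01111000
75 = 01001011
80 = 01010000
150 = 10010110
Binary: 01111000.01001011.01010000.10010110


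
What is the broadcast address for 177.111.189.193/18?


Network: 177.111.128.0/18
Host bits = 14
Set all host bits to 1:
Broadcast: 177.111.191.255


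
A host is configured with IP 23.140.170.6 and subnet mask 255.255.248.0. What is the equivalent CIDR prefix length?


Binary: 11111111.11111111.11111000.00000000
Count leading 1s
Prefix: /21


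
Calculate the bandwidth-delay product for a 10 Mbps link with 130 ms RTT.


BDP = bandwidth * RTT
= 10 Mbps * 130 ms
= 10 * 1e6 * 130 / 1000 bits
= 1300000 bits
= 162500 bytes
= 158.6914 KB
BDP = 1300000 bits (162500 bytes)


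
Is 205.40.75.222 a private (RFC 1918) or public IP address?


RFC 1918 private ranges:
  10.0.0.0/8 (10.0.0.0 - 10.255.255.255)
  172.16.0.0/12 (172.16.0.0 - 172.31.255.255)
  192.168.0.0/16 (192.168.0.0 - 192.168.255.255)
Public (not in any RFC 1918 range)


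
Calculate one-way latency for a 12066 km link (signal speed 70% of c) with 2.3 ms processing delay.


Speed = 0.7 * 3e5 km/s = 210000 km/s
Propagation delay = 12066 / 210000 = 0.0575 s = 57.4571 ms
Processing delay = 2.3 ms
Total one-way latency = 59.7571 ms


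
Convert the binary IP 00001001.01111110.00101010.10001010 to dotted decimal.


00001001 = 9
01111110 = 126
00101010 = 42
10001010 = 138
IP: 9.126.42.138


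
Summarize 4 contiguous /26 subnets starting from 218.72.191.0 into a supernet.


Original prefix: /26
Number of subnets: 4 = 2^2
New prefix = 26 - 2 = 24
Supernet: 218.72.191.0/24


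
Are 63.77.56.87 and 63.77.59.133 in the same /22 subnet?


Mask: 255.255.252.0
63.77.56.87 AND mask = 63.77.56.0
63.77.59.133 AND mask = 63.77.56.0
Yes, same subnet (63.77.56.0)


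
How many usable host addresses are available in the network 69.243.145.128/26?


Host bits = 32 - 26 = 6
Total addresses = 2^6 = 64
Usable = total - 2 (network and broadcast)
Usable hosts: 62


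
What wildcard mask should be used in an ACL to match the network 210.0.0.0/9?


Subnet mask: 255.128.0.0
Wildcard = 255.255.255.255 - subnet mask
255 - 255 = 0
255 - 128 = 127
255 - 0 = 255
255 - 0 = 255
Wildcard: 0.127.255.255


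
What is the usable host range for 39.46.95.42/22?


Network: 39.46.92.0
Broadcast: 39.46.95.255
First usable = network + 1
Last usable = broadcast - 1
Range: 39.46.92.1 to 39.46.95.254


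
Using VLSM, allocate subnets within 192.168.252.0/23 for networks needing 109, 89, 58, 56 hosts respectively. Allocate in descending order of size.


109 hosts -> /25 (126 usable): 192.168.252.0/25
89 hosts -> /25 (126 usable): 192.168.252.128/25
58 hosts -> /26 (62 usable): 192.168.253.0/26
56 hosts -> /26 (62 usable): 192.168.253.64/26
Allocation: 192.168.252.0/25 (109 hosts, 126 usable); 192.168.252.128/25 (89 hosts, 126 usable); 192.168.253.0/26 (58 hosts, 62 usable); 192.168.253.64/26 (56 hosts, 62 usable)


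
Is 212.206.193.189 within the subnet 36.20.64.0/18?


Subnet network: 36.20.64.0
Test IP AND mask: 212.206.192.0
No, 212.206.193.189 is not in 36.20.64.0/18


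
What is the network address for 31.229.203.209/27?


IP:   00011111.11100101.11001011.11010001
Mask: 11111111.11111111.11111111.11100000
AND operation:
Net:  00011111.11100101.11001011.11000000
Network: 31.229.203.192/27


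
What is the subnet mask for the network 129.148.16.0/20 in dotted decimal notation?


/20 means 20 network bits, 12 host bits
Binary: 11111111111111111111000000000000
Mask: 255.255.240.0


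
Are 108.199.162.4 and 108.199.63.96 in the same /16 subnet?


Mask: 255.255.0.0
108.199.162.4 AND mask = 108.199.0.0
108.199.63.96 AND mask = 108.199.0.0
Yes, same subnet (108.199.0.0)


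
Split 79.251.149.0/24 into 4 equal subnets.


New prefix = 24 + 2 = 26
Each subnet has 64 addresses
  79.251.149.0/26
  79.251.149.64/26
  79.251.149.128/26
  79.251.149.192/26
Subnets: 79.251.149.0/26, 79.251.149.64/26, 79.251.149.128/26, 79.251.149.192/26


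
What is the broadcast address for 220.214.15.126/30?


Network: 220.214.15.124/30
Host bits = 2
Set all host bits to 1:
Broadcast: 220.214.15.127


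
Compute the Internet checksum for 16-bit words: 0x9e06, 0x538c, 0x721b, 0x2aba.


Sum all words (with carry folding):
+ 0x9e06 = 0x9e06
+ 0x538c = 0xf192
+ 0x721b = 0x63ae
+ 0x2aba = 0x8e68
One's complement: ~0x8e68
Checksum = 0x7197


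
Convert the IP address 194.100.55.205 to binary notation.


194 = 11000010
100 = 01100100
55 = 00110111
205 = 11001101
Binary: 11000010.01100100.00110111.11001101


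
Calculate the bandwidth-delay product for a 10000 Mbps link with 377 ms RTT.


BDP = bandwidth * RTT
= 10000 Mbps * 377 ms
= 10000 * 1e6 * 377 / 1000 bits
= 3770000000 bits
= 471250000 bytes
= 460205.0781 KB
BDP = 3770000000 bits (471250000 bytes)


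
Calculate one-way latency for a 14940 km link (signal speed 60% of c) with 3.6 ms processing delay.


Speed = 0.6 * 3e5 km/s = 180000 km/s
Propagation delay = 14940 / 180000 = 0.083 s = 83 ms
Processing delay = 3.6 ms
Total one-way latency = 86.6 ms


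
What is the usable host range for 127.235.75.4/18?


Network: 127.235.64.0
Broadcast: 127.235.127.255
First usable = network + 1
Last usable = broadcast - 1
Range: 127.235.64.1 to 127.235.127.254


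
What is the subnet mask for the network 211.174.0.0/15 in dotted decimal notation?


/15 means 15 network bits, 17 host bits
Binary: 11111111111111100000000000000000
Mask: 255.254.0.0


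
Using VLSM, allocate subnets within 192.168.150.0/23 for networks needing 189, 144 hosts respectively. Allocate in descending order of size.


189 hosts -> /24 (254 usable): 192.168.150.0/24
144 hosts -> /24 (254 usable): 192.168.151.0/24
Allocation: 192.168.150.0/24 (189 hosts, 254 usable); 192.168.151.0/24 (144 hosts, 254 usable)


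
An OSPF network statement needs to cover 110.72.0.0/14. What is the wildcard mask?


Subnet mask: 255.252.0.0
Wildcard = 255.255.255.255 - subnet mask
255 - 255 = 0
255 - 252 = 3
255 - 0 = 255
255 - 0 = 255
Wildcard: 0.3.255.255


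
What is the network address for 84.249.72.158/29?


IP:   01010100.11111001.01001000.10011110
Mask: 11111111.11111111.11111111.11111000
AND operation:
Net:  01010100.11111001.01001000.10011000
Network: 84.249.72.152/29


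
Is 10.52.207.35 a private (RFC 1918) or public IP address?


RFC 1918 private ranges:
  10.0.0.0/8 (10.0.0.0 - 10.255.255.255)
  172.16.0.0/12 (172.16.0.0 - 172.31.255.255)
  192.168.0.0/16 (192.168.0.0 - 192.168.255.255)
Private (in 10.0.0.0/8)


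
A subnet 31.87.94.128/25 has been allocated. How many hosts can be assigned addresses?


Host bits = 32 - 25 = 7
Total addresses = 2^7 = 128
Usable = total - 2 (network and broadcast)
Usable hosts: 126


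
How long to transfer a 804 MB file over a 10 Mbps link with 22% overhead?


Effective throughput = 10 * (1 - 22/100) = 7.8 Mbps
File size in Mb = 804 * 8 = 6432 Mb
Time = 6432 / 7.8
Time = 824.6154 seconds


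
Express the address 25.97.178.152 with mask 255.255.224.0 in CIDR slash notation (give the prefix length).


Binary: 11111111.11111111.11100000.00000000
Count leading 1s
Prefix: /19


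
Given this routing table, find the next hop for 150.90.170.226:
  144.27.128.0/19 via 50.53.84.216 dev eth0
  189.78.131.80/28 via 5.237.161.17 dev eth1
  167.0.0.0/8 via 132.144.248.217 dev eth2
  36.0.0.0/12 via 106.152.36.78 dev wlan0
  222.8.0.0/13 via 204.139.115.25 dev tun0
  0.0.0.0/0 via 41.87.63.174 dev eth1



Longest prefix match for 150.90.170.226:
  /19 144.27.128.0: no
  /28 189.78.131.80: no
  /8 167.0.0.0: no
  /12 36.0.0.0: no
  /13 222.8.0.0: no
  /0 0.0.0.0: MATCH
Selected: next-hop 41.87.63.174 via eth1 (matched /0)


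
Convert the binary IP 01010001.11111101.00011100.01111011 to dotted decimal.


01010001 = 81
11111101 = 253
00011100 = 28
01111011 = 123
IP: 81.253.28.123


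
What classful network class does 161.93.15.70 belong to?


First octet: 161
Binary: 10100001
10xxxxxx -> Class B (128-191)
Class B, default mask 255.255.0.0 (/16)


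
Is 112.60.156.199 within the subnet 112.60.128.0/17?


Subnet network: 112.60.128.0
Test IP AND mask: 112.60.128.0
Yes, 112.60.156.199 is in 112.60.128.0/17


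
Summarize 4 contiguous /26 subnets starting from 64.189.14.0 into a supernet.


Original prefix: /26
Number of subnets: 4 = 2^2
New prefix = 26 - 2 = 24
Supernet: 64.189.14.0/24


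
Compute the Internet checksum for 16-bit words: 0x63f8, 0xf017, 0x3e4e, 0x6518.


Sum all words (with carry folding):
+ 0x63f8 = 0x63f8
+ 0xf017 = 0x5410
+ 0x3e4e = 0x925e
+ 0x6518 = 0xf776
One's complement: ~0xf776
Checksum = 0x0889


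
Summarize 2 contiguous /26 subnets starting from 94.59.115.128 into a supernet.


Original prefix: /26
Number of subnets: 2 = 2^1
New prefix = 26 - 1 = 25
Supernet: 94.59.115.128/25


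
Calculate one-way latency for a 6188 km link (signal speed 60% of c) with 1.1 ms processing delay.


Speed = 0.6 * 3e5 km/s = 180000 km/s
Propagation delay = 6188 / 180000 = 0.0344 s = 34.3778 ms
Processing delay = 1.1 ms
Total one-way latency = 35.4778 ms


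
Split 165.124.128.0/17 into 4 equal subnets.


New prefix = 17 + 2 = 19
Each subnet has 8192 addresses
  165.124.128.0/19
  165.124.160.0/19
  165.124.192.0/19
  165.124.224.0/19
Subnets: 165.124.128.0/19, 165.124.160.0/19, 165.124.192.0/19, 165.124.224.0/19


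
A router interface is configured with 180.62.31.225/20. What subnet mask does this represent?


/20 means 20 network bits, 12 host bits
Binary: 11111111111111111111000000000000
Mask: 255.255.240.0


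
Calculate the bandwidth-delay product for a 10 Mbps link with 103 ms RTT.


BDP = bandwidth * RTT
= 10 Mbps * 103 ms
= 10 * 1e6 * 103 / 1000 bits
= 1030000 bits
= 128750 bytes
= 125.7324 KB
BDP = 1030000 bits (128750 bytes)


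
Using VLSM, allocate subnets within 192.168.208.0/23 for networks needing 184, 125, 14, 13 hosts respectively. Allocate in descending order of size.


184 hosts -> /24 (254 usable): 192.168.208.0/24
125 hosts -> /25 (126 usable): 192.168.209.0/25
14 hosts -> /28 (14 usable): 192.168.209.128/28
13 hosts -> /28 (14 usable): 192.168.209.144/28
Allocation: 192.168.208.0/24 (184 hosts, 254 usable); 192.168.209.0/25 (125 hosts, 126 usable); 192.168.209.128/28 (14 hosts, 14 usable); 192.168.209.144/28 (13 hosts, 14 usable)


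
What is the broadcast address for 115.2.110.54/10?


Network: 115.0.0.0/10
Host bits = 22
Set all host bits to 1:
Broadcast: 115.63.255.255


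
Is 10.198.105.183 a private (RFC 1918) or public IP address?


RFC 1918 private ranges:
  10.0.0.0/8 (10.0.0.0 - 10.255.255.255)
  172.16.0.0/12 (172.16.0.0 - 172.31.255.255)
  192.168.0.0/16 (192.168.0.0 - 192.168.255.255)
Private (in 10.0.0.0/8)


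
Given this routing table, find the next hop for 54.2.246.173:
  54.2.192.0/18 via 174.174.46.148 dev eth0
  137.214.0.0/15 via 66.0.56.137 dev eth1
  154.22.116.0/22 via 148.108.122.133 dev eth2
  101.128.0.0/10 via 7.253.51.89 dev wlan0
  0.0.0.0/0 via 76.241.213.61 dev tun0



Longest prefix match for 54.2.246.173:
  /18 54.2.192.0: MATCH
  /15 137.214.0.0: no
  /22 154.22.116.0: no
  /10 101.128.0.0: no
  /0 0.0.0.0: MATCH
Selected: next-hop 174.174.46.148 via eth0 (matched /18)


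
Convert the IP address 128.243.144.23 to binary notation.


128 = 10000000
243 = 11110011
144 = 10010000
23 = 00010111
Binary: 10000000.11110011.10010000.00010111


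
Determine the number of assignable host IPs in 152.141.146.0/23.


Host bits = 32 - 23 = 9
Total addresses = 2^9 = 512
Usable = total - 2 (network and broadcast)
Usable hosts: 510


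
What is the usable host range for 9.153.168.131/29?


Network: 9.153.168.128
Broadcast: 9.153.168.135
First usable = network + 1
Last usable = broadcast - 1
Range: 9.153.168.129 to 9.153.168.134


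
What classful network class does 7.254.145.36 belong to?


First octet: 7
Binary: 00000111
0xxxxxxx -> Class A (1-126)
Class A, default mask 255.0.0.0 (/8)


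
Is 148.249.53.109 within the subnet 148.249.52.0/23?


Subnet network: 148.249.52.0
Test IP AND mask: 148.249.52.0
Yes, 148.249.53.109 is in 148.249.52.0/23


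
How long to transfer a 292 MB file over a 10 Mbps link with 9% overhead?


Effective throughput = 10 * (1 - 9/100) = 9.1 Mbps
File size in Mb = 292 * 8 = 2336 Mb
Time = 2336 / 9.1
Time = 256.7033 seconds


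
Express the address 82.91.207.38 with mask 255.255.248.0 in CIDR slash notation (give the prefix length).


Binary: 11111111.11111111.11111000.00000000
Count leading 1s
Prefix: /21


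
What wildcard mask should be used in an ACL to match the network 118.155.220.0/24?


Subnet mask: 255.255.255.0
Wildcard = 255.255.255.255 - subnet mask
255 - 255 = 0
255 - 255 = 0
255 - 255 = 0
255 - 0 = 255
Wildcard: 0.0.0.255


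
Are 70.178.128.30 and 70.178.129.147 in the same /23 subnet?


Mask: 255.255.254.0
70.178.128.30 AND mask = 70.178.128.0
70.178.129.147 AND mask = 70.178.128.0
Yes, same subnet (70.178.128.0)


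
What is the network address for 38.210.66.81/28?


IP:   00100110.11010010.01000010.01010001
Mask: 11111111.11111111.11111111.11110000
AND operation:
Net:  00100110.11010010.01000010.01010000
Network: 38.210.66.80/28


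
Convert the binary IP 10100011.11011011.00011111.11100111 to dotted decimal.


10100011 = 163
11011011 = 219
00011111 = 31
11100111 = 231
IP: 163.219.31.231


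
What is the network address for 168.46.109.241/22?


IP:   10101000.00101110.01101101.11110001
Mask: 11111111.11111111.11111100.00000000
AND operation:
Net:  10101000.00101110.01101100.00000000
Network: 168.46.108.0/22


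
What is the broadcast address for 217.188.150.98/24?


Network: 217.188.150.0/24
Host bits = 8
Set all host bits to 1:
Broadcast: 217.188.150.255


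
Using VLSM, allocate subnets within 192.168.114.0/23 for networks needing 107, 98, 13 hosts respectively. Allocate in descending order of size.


107 hosts -> /25 (126 usable): 192.168.114.0/25
98 hosts -> /25 (126 usable): 192.168.114.128/25
13 hosts -> /28 (14 usable): 192.168.115.0/28
Allocation: 192.168.114.0/25 (107 hosts, 126 usable); 192.168.114.128/25 (98 hosts, 126 usable); 192.168.115.0/28 (13 hosts, 14 usable)


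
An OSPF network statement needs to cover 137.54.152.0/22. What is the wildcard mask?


Subnet mask: 255.255.252.0
Wildcard = 255.255.255.255 - subnet mask
255 - 255 = 0
255 - 255 = 0
255 - 252 = 3
255 - 0 = 255
Wildcard: 0.0.3.255


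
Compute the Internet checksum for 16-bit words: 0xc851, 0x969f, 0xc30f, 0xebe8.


Sum all words (with carry folding):
+ 0xc851 = 0xc851
+ 0x969f = 0x5ef1
+ 0xc30f = 0x2201
+ 0xebe8 = 0x0dea
One's complement: ~0x0dea
Checksum = 0xf215


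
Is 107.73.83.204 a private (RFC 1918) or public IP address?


RFC 1918 private ranges:
  10.0.0.0/8 (10.0.0.0 - 10.255.255.255)
  172.16.0.0/12 (172.16.0.0 - 172.31.255.255)
  192.168.0.0/16 (192.168.0.0 - 192.168.255.255)
Public (not in any RFC 1918 range)


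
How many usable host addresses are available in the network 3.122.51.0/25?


Host bits = 32 - 25 = 7
Total addresses = 2^7 = 128
Usable = total - 2 (network and broadcast)
Usable hosts: 126


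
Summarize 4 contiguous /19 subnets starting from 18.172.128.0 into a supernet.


Original prefix: /19
Number of subnets: 4 = 2^2
New prefix = 19 - 2 = 17
Supernet: 18.172.128.0/17


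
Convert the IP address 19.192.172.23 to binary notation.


19 = 00010011
192 = 11000000
172 = 10101100
23 = 00010111
Binary: 00010011.11000000.10101100.00010111


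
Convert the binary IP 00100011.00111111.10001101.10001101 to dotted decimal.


00100011 = 35
00111111 = 63
10001101 = 141
10001101 = 141
IP: 35.63.141.141


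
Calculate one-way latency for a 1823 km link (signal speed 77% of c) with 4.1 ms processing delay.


Speed = 0.77 * 3e5 km/s = 231000 km/s
Propagation delay = 1823 / 231000 = 0.0079 s = 7.8918 ms
Processing delay = 4.1 ms
Total one-way latency = 11.9918 ms


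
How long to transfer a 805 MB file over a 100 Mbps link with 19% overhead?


Effective throughput = 100 * (1 - 19/100) = 81 Mbps
File size in Mb = 805 * 8 = 6440 Mb
Time = 6440 / 81
Time = 79.5062 seconds


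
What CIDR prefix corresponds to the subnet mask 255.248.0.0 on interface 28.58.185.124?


Binary: 11111111.11111000.00000000.00000000
Count leading 1s
Prefix: /13


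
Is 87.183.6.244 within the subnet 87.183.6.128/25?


Subnet network: 87.183.6.128
Test IP AND mask: 87.183.6.128
Yes, 87.183.6.244 is in 87.183.6.128/25


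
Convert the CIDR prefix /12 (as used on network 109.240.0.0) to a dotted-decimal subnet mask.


/12 means 12 network bits, 20 host bits
Binary: 11111111111100000000000000000000
Mask: 255.240.0.0


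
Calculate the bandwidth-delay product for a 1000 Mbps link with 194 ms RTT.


BDP = bandwidth * RTT
= 1000 Mbps * 194 ms
= 1000 * 1e6 * 194 / 1000 bits
= 194000000 bits
= 24250000 bytes
= 23681.6406 KB
BDP = 194000000 bits (24250000 bytes)


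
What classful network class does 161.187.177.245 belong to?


First octet: 161
Binary: 10100001
10xxxxxx -> Class B (128-191)
Class B, default mask 255.255.0.0 (/16)


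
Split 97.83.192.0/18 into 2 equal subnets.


New prefix = 18 + 1 = 19
Each subnet has 8192 addresses
  97.83.192.0/19
  97.83.224.0/19
Subnets: 97.83.192.0/19, 97.83.224.0/19


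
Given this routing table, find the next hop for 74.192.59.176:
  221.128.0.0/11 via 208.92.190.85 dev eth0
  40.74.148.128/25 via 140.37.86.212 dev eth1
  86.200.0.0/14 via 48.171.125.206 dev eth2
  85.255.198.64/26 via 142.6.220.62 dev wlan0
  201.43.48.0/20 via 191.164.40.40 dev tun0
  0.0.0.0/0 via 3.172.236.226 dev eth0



Longest prefix match for 74.192.59.176:
  /11 221.128.0.0: no
  /25 40.74.148.128: no
  /14 86.200.0.0: no
  /26 85.255.198.64: no
  /20 201.43.48.0: no
  /0 0.0.0.0: MATCH
Selected: next-hop 3.172.236.226 via eth0 (matched /0)


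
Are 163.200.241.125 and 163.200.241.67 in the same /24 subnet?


Mask: 255.255.255.0
163.200.241.125 AND mask = 163.200.241.0
163.200.241.67 AND mask = 163.200.241.0
Yes, same subnet (163.200.241.0)


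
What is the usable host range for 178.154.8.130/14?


Network: 178.152.0.0
Broadcast: 178.155.255.255
First usable = network + 1
Last usable = broadcast - 1
Range: 178.152.0.1 to 178.155.255.254


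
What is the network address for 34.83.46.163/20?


IP:   00100010.01010011.00101110.10100011
Mask: 11111111.11111111.11110000.00000000
AND operation:
Net:  00100010.01010011.00100000.00000000
Network: 34.83.32.0/20


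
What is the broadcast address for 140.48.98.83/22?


Network: 140.48.96.0/22
Host bits = 10
Set all host bits to 1:
Broadcast: 140.48.99.255


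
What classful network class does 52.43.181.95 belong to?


First octet: 52
Binary: 00110100
0xxxxxxx -> Class A (1-126)
Class A, default mask 255.0.0.0 (/8)


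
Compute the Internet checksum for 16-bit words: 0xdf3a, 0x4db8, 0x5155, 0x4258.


Sum all words (with carry folding):
+ 0xdf3a = 0xdf3a
+ 0x4db8 = 0x2cf3
+ 0x5155 = 0x7e48
+ 0x4258 = 0xc0a0
One's complement: ~0xc0a0
Checksum = 0x3f5f


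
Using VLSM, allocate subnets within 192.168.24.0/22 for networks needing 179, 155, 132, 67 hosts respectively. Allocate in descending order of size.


179 hosts -> /24 (254 usable): 192.168.24.0/24
155 hosts -> /24 (254 usable): 192.168.25.0/24
132 hosts -> /24 (254 usable): 192.168.26.0/24
67 hosts -> /25 (126 usable): 192.168.27.0/25
Allocation: 192.168.24.0/24 (179 hosts, 254 usable); 192.168.25.0/24 (155 hosts, 254 usable); 192.168.26.0/24 (132 hosts, 254 usable); 192.168.27.0/25 (67 hosts, 126 usable)


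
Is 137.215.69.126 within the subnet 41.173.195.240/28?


Subnet network: 41.173.195.240
Test IP AND mask: 137.215.69.112
No, 137.215.69.126 is not in 41.173.195.240/28


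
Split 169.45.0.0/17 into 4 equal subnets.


New prefix = 17 + 2 = 19
Each subnet has 8192 addresses
  169.45.0.0/19
  169.45.32.0/19
  169.45.64.0/19
  169.45.96.0/19
Subnets: 169.45.0.0/19, 169.45.32.0/19, 169.45.64.0/19, 169.45.96.0/19


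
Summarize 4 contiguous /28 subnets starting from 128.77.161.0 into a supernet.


Original prefix: /28
Number of subnets: 4 = 2^2
New prefix = 28 - 2 = 26
Supernet: 128.77.161.0/26


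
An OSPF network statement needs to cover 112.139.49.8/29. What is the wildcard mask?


Subnet mask: 255.255.255.248
Wildcard = 255.255.255.255 - subnet mask
255 - 255 = 0
255 - 255 = 0
255 - 255 = 0
255 - 248 = 7
Wildcard: 0.0.0.7


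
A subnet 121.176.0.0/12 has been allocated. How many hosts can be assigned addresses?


Host bits = 32 - 12 = 20
Total addresses = 2^20 = 1048576
Usable = total - 2 (network and broadcast)
Usable hosts: 1048574


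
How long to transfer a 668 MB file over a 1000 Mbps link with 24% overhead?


Effective throughput = 1000 * (1 - 24/100) = 760 Mbps
File size in Mb = 668 * 8 = 5344 Mb
Time = 5344 / 760
Time = 7.0316 seconds


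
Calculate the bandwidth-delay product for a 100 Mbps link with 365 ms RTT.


BDP = bandwidth * RTT
= 100 Mbps * 365 ms
= 100 * 1e6 * 365 / 1000 bits
= 36500000 bits
= 4562500 bytes
= 4455.5664 KB
BDP = 36500000 bits (4562500 bytes)


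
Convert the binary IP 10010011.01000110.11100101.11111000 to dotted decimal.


10010011 = 147
01000110 = 70
11100101 = 229
11111000 = 248
IP: 147.70.229.248


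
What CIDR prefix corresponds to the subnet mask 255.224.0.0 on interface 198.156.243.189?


Binary: 11111111.11100000.00000000.00000000
Count leading 1s
Prefix: /11


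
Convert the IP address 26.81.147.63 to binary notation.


26 = 00011010
81 = 01010001
147 = 10010011
63 = 00111111
Binary: 00011010.01010001.10010011.00111111


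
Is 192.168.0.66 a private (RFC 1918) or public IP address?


RFC 1918 private ranges:
  10.0.0.0/8 (10.0.0.0 - 10.255.255.255)
  172.16.0.0/12 (172.16.0.0 - 172.31.255.255)
  192.168.0.0/16 (192.168.0.0 - 192.168.255.255)
Private (in 192.168.0.0/16)


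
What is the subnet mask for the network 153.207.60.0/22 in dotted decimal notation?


/22 means 22 network bits, 10 host bits
Binary: 11111111111111111111110000000000
Mask: 255.255.252.0


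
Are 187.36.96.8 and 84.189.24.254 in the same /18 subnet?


Mask: 255.255.192.0
187.36.96.8 AND mask = 187.36.64.0
84.189.24.254 AND mask = 84.189.0.0
No, different subnets (187.36.64.0 vs 84.189.0.0)


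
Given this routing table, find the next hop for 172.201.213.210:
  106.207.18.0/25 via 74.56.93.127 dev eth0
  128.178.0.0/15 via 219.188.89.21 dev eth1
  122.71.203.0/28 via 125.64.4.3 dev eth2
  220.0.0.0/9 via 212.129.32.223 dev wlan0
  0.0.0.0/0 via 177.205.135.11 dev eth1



Longest prefix match for 172.201.213.210:
  /25 106.207.18.0: no
  /15 128.178.0.0: no
  /28 122.71.203.0: no
  /9 220.0.0.0: no
  /0 0.0.0.0: MATCH
Selected: next-hop 177.205.135.11 via eth1 (matched /0)


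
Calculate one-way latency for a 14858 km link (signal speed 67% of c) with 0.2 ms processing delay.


Speed = 0.67 * 3e5 km/s = 201000 km/s
Propagation delay = 14858 / 201000 = 0.0739 s = 73.9204 ms
Processing delay = 0.2 ms
Total one-way latency = 74.1204 ms


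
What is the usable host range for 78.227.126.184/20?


Network: 78.227.112.0
Broadcast: 78.227.127.255
First usable = network + 1
Last usable = broadcast - 1
Range: 78.227.112.1 to 78.227.127.254


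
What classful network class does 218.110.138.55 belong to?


First octet: 218
Binary: 11011010
110xxxxx -> Class C (192-223)
Class C, default mask 255.255.255.0 (/24)


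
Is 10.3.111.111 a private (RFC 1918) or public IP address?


RFC 1918 private ranges:
  10.0.0.0/8 (10.0.0.0 - 10.255.255.255)
  172.16.0.0/12 (172.16.0.0 - 172.31.255.255)
  192.168.0.0/16 (192.168.0.0 - 192.168.255.255)
Private (in 10.0.0.0/8)


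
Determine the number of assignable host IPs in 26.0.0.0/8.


Host bits = 32 - 8 = 24
Total addresses = 2^24 = 16777216
Usable = total - 2 (network and broadcast)
Usable hosts: 16777214


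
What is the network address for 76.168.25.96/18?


IP:   01001100.10101000.00011001.01100000
Mask: 11111111.11111111.11000000.00000000
AND operation:
Net:  01001100.10101000.00000000.00000000
Network: 76.168.0.0/18


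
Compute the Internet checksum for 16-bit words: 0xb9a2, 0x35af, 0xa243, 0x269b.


Sum all words (with carry folding):
+ 0xb9a2 = 0xb9a2
+ 0x35af = 0xef51
+ 0xa243 = 0x9195
+ 0x269b = 0xb830
One's complement: ~0xb830
Checksum = 0x47cf


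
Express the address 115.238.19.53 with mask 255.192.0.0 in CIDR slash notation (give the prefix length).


Binary: 11111111.11000000.00000000.00000000
Count leading 1s
Prefix: /10


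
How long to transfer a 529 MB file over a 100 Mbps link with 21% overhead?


Effective throughput = 100 * (1 - 21/100) = 79 Mbps
File size in Mb = 529 * 8 = 4232 Mb
Time = 4232 / 79
Time = 53.5696 seconds


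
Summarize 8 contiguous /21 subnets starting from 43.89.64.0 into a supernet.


Original prefix: /21
Number of subnets: 8 = 2^3
New prefix = 21 - 3 = 18
Supernet: 43.89.64.0/18


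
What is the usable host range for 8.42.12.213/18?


Network: 8.42.0.0
Broadcast: 8.42.63.255
First usable = network + 1
Last usable = broadcast - 1
Range: 8.42.0.1 to 8.42.63.254


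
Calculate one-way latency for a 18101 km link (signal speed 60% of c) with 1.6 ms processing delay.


Speed = 0.6 * 3e5 km/s = 180000 km/s
Propagation delay = 18101 / 180000 = 0.1006 s = 100.5611 ms
Processing delay = 1.6 ms
Total one-way latency = 102.1611 ms


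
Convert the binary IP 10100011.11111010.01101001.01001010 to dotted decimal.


10100011 = 163
11111010 = 250
01101001 = 105
01001010 = 74
IP: 163.250.105.74


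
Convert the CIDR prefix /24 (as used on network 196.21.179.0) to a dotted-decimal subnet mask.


/24 means 24 network bits, 8 host bits
Binary: 11111111111111111111111100000000
Mask: 255.255.255.0


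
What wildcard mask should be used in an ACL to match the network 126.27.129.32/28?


Subnet mask: 255.255.255.240
Wildcard = 255.255.255.255 - subnet mask
255 - 255 = 0
255 - 255 = 0
255 - 255 = 0
255 - 240 = 15
Wildcard: 0.0.0.15


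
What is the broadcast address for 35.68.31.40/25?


Network: 35.68.31.0/25
Host bits = 7
Set all host bits to 1:
Broadcast: 35.68.31.127


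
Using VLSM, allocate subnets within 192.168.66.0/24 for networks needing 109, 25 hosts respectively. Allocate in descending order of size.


109 hosts -> /25 (126 usable): 192.168.66.0/25
25 hosts -> /27 (30 usable): 192.168.66.128/27
Allocation: 192.168.66.0/25 (109 hosts, 126 usable); 192.168.66.128/27 (25 hosts, 30 usable)


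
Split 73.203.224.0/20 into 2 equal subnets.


New prefix = 20 + 1 = 21
Each subnet has 2048 addresses
  73.203.224.0/21
  73.203.232.0/21
Subnets: 73.203.224.0/21, 73.203.232.0/21


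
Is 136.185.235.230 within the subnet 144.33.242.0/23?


Subnet network: 144.33.242.0
Test IP AND mask: 136.185.234.0
No, 136.185.235.230 is not in 144.33.242.0/23


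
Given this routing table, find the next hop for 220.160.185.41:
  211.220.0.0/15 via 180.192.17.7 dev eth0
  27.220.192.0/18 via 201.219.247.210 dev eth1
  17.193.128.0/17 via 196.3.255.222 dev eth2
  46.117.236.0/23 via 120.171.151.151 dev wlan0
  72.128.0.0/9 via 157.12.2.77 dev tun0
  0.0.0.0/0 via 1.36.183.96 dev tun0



Longest prefix match for 220.160.185.41:
  /15 211.220.0.0: no
  /18 27.220.192.0: no
  /17 17.193.128.0: no
  /23 46.117.236.0: no
  /9 72.128.0.0: no
  /0 0.0.0.0: MATCH
Selected: next-hop 1.36.183.96 via tun0 (matched /0)


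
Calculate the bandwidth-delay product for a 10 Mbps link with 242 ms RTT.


BDP = bandwidth * RTT
= 10 Mbps * 242 ms
= 10 * 1e6 * 242 / 1000 bits
= 2420000 bits
= 302500 bytes
= 295.4102 KB
BDP = 2420000 bits (302500 bytes)


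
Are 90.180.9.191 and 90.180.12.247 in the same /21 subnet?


Mask: 255.255.248.0
90.180.9.191 AND mask = 90.180.8.0
90.180.12.247 AND mask = 90.180.8.0
Yes, same subnet (90.180.8.0)


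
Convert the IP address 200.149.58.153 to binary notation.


200 = 11001000
149 = 10010101
58 = 00111010
153 = 10011001
Binary: 11001000.10010101.00111010.10011001


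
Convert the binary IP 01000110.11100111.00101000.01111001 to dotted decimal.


01000110 = 70
11100111 = 231
00101000 = 40
01111001 = 121
IP: 70.231.40.121


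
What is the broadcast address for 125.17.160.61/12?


Network: 125.16.0.0/12
Host bits = 20
Set all host bits to 1:
Broadcast: 125.31.255.255


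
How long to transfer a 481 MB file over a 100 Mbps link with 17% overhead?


Effective throughput = 100 * (1 - 17/100) = 83 Mbps
File size in Mb = 481 * 8 = 3848 Mb
Time = 3848 / 83
Time = 46.3614 seconds


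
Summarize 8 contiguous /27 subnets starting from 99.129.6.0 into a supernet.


Original prefix: /27
Number of subnets: 8 = 2^3
New prefix = 27 - 3 = 24
Supernet: 99.129.6.0/24


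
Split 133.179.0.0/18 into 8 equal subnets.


New prefix = 18 + 3 = 21
Each subnet has 2048 addresses
  133.179.0.0/21
  133.179.8.0/21
  133.179.16.0/21
  133.179.24.0/21
  133.179.32.0/21
  133.179.40.0/21
  133.179.48.0/21
  133.179.56.0/21
Subnets: 133.179.0.0/21, 133.179.8.0/21, 133.179.16.0/21, 133.179.24.0/21, 133.179.32.0/21, 133.179.40.0/21, 133.179.48.0/21, 133.179.56.0/21


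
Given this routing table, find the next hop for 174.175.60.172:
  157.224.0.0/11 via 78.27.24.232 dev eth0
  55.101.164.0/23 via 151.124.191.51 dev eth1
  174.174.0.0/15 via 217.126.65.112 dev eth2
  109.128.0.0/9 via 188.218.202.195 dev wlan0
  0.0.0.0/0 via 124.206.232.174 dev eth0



Longest prefix match for 174.175.60.172:
  /11 157.224.0.0: no
  /23 55.101.164.0: no
  /15 174.174.0.0: MATCH
  /9 109.128.0.0: no
  /0 0.0.0.0: MATCH
Selected: next-hop 217.126.65.112 via eth2 (matched /15)


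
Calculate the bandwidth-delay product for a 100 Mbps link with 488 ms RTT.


BDP = bandwidth * RTT
= 100 Mbps * 488 ms
= 100 * 1e6 * 488 / 1000 bits
= 48800000 bits
= 6100000 bytes
= 5957.0312 KB
BDP = 48800000 bits (6100000 bytes)


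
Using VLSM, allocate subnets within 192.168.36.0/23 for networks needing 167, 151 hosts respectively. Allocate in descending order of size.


167 hosts -> /24 (254 usable): 192.168.36.0/24
151 hosts -> /24 (254 usable): 192.168.37.0/24
Allocation: 192.168.36.0/24 (167 hosts, 254 usable); 192.168.37.0/24 (151 hosts, 254 usable)


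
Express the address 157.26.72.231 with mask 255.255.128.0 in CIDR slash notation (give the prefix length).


Binary: 11111111.11111111.10000000.00000000
Count leading 1s
Prefix: /17


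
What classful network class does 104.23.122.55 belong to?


First octet: 104
Binary: 01101000
0xxxxxxx -> Class A (1-126)
Class A, default mask 255.0.0.0 (/8)


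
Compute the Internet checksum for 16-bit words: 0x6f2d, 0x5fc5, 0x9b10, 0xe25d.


Sum all words (with carry folding):
+ 0x6f2d = 0x6f2d
+ 0x5fc5 = 0xcef2
+ 0x9b10 = 0x6a03
+ 0xe25d = 0x4c61
One's complement: ~0x4c61
Checksum = 0xb39e


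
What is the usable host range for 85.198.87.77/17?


Network: 85.198.0.0
Broadcast: 85.198.127.255
First usable = network + 1
Last usable = broadcast - 1
Range: 85.198.0.1 to 85.198.127.254


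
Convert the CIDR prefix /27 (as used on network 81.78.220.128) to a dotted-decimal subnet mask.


/27 means 27 network bits, 5 host bits
Binary: 11111111111111111111111111100000
Mask: 255.255.255.224


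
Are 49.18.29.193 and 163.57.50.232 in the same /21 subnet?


Mask: 255.255.248.0
49.18.29.193 AND mask = 49.18.24.0
163.57.50.232 AND mask = 163.57.48.0
No, different subnets (49.18.24.0 vs 163.57.48.0)


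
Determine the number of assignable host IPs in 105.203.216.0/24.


Host bits = 32 - 24 = 8
Total addresses = 2^8 = 256
Usable = total - 2 (network and broadcast)
Usable hosts: 254


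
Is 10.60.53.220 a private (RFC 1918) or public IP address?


RFC 1918 private ranges:
  10.0.0.0/8 (10.0.0.0 - 10.255.255.255)
  172.16.0.0/12 (172.16.0.0 - 172.31.255.255)
  192.168.0.0/16 (192.168.0.0 - 192.168.255.255)
Private (in 10.0.0.0/8)


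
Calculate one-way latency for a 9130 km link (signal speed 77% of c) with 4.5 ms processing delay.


Speed = 0.77 * 3e5 km/s = 231000 km/s
Propagation delay = 9130 / 231000 = 0.0395 s = 39.5238 ms
Processing delay = 4.5 ms
Total one-way latency = 44.0238 ms


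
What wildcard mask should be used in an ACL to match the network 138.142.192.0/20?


Subnet mask: 255.255.240.0
Wildcard = 255.255.255.255 - subnet mask
255 - 255 = 0
255 - 255 = 0
255 - 240 = 15
255 - 0 = 255
Wildcard: 0.0.15.255


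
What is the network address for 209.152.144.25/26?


IP:   11010001.10011000.10010000.00011001
Mask: 11111111.11111111.11111111.11000000
AND operation:
Net:  11010001.10011000.10010000.00000000
Network: 209.152.144.0/26


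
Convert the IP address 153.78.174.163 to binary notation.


153 = 10011001
78 = 01001110
174 = 10101110
163 = 10100011
Binary: 10011001.01001110.10101110.10100011


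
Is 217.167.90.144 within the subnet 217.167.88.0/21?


Subnet network: 217.167.88.0
Test IP AND mask: 217.167.88.0
Yes, 217.167.90.144 is in 217.167.88.0/21


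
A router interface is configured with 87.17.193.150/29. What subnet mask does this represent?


/29 means 29 network bits, 3 host bits
Binary: 11111111111111111111111111111000
Mask: 255.255.255.248


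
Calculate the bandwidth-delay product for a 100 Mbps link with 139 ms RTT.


BDP = bandwidth * RTT
= 100 Mbps * 139 ms
= 100 * 1e6 * 139 / 1000 bits
= 13900000 bits
= 1737500 bytes
= 1696.7773 KB
BDP = 13900000 bits (1737500 bytes)


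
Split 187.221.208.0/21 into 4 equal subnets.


New prefix = 21 + 2 = 23
Each subnet has 512 addresses
  187.221.208.0/23
  187.221.210.0/23
  187.221.212.0/23
  187.221.214.0/23
Subnets: 187.221.208.0/23, 187.221.210.0/23, 187.221.212.0/23, 187.221.214.0/23


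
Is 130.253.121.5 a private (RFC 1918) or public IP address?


RFC 1918 private ranges:
  10.0.0.0/8 (10.0.0.0 - 10.255.255.255)
  172.16.0.0/12 (172.16.0.0 - 172.31.255.255)
  192.168.0.0/16 (192.168.0.0 - 192.168.255.255)
Public (not in any RFC 1918 range)


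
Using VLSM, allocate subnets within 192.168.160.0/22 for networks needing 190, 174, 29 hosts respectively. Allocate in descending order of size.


190 hosts -> /24 (254 usable): 192.168.160.0/24
174 hosts -> /24 (254 usable): 192.168.161.0/24
29 hosts -> /27 (30 usable): 192.168.162.0/27
Allocation: 192.168.160.0/24 (190 hosts, 254 usable); 192.168.161.0/24 (174 hosts, 254 usable); 192.168.162.0/27 (29 hosts, 30 usable)


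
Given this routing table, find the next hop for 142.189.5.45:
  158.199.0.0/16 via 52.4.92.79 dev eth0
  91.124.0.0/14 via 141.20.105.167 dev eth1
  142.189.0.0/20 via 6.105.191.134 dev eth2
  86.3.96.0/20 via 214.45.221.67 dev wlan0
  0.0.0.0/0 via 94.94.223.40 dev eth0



Longest prefix match for 142.189.5.45:
  /16 158.199.0.0: no
  /14 91.124.0.0: no
  /20 142.189.0.0: MATCH
  /20 86.3.96.0: no
  /0 0.0.0.0: MATCH
Selected: next-hop 6.105.191.134 via eth2 (matched /20)


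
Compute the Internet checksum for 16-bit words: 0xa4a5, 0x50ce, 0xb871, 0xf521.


Sum all words (with carry folding):
+ 0xa4a5 = 0xa4a5
+ 0x50ce = 0xf573
+ 0xb871 = 0xade5
+ 0xf521 = 0xa307
One's complement: ~0xa307
Checksum = 0x5cf8


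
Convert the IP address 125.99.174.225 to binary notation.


125 = 01111101
99 = 01100011
174 = 10101110
225 = 11100001
Binary: 01111101.01100011.10101110.11100001


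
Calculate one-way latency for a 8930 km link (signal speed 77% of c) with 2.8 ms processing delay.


Speed = 0.77 * 3e5 km/s = 231000 km/s
Propagation delay = 8930 / 231000 = 0.0387 s = 38.658 ms
Processing delay = 2.8 ms
Total one-way latency = 41.458 ms


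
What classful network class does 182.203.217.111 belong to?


First octet: 182
Binary: 10110110
10xxxxxx -> Class B (128-191)
Class B, default mask 255.255.0.0 (/16)


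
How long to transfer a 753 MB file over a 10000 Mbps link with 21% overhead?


Effective throughput = 10000 * (1 - 21/100) = 7900 Mbps
File size in Mb = 753 * 8 = 6024 Mb
Time = 6024 / 7900
Time = 0.7625 seconds


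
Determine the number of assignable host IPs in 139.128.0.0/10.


Host bits = 32 - 10 = 22
Total addresses = 2^22 = 4194304
Usable = total - 2 (network and broadcast)
Usable hosts: 4194302


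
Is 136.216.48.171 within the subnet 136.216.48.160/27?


Subnet network: 136.216.48.160
Test IP AND mask: 136.216.48.160
Yes, 136.216.48.171 is in 136.216.48.160/27


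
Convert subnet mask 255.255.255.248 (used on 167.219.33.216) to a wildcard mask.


Subnet mask: 255.255.255.248
Wildcard = 255.255.255.255 - subnet mask
255 - 255 = 0
255 - 255 = 0
255 - 255 = 0
255 - 248 = 7
Wildcard: 0.0.0.7


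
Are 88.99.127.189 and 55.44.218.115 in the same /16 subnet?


Mask: 255.255.0.0
88.99.127.189 AND mask = 88.99.0.0
55.44.218.115 AND mask = 55.44.0.0
No, different subnets (88.99.0.0 vs 55.44.0.0)


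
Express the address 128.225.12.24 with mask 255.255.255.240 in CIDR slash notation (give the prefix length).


Binary: 11111111.11111111.11111111.11110000
Count leading 1s
Prefix: /28


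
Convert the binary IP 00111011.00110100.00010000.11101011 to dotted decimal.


00111011 = 59
00110100 = 52
00010000 = 16
11101011 = 235
IP: 59.52.16.235


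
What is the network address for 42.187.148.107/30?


IP:   00101010.10111011.10010100.01101011
Mask: 11111111.11111111.11111111.11111100
AND operation:
Net:  00101010.10111011.10010100.01101000
Network: 42.187.148.104/30


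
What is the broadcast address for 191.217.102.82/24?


Network: 191.217.102.0/24
Host bits = 8
Set all host bits to 1:
Broadcast: 191.217.102.255


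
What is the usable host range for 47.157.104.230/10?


Network: 47.128.0.0
Broadcast: 47.191.255.255
First usable = network + 1
Last usable = broadcast - 1
Range: 47.128.0.1 to 47.191.255.254


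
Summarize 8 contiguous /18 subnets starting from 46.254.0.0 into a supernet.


Original prefix: /18
Number of subnets: 8 = 2^3
New prefix = 18 - 3 = 15
Supernet: 46.254.0.0/15


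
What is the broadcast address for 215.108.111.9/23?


Network: 215.108.110.0/23
Host bits = 9
Set all host bits to 1:
Broadcast: 215.108.111.255


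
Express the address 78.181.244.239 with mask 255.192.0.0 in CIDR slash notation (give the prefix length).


Binary: 11111111.11000000.00000000.00000000
Count leading 1s
Prefix: /10


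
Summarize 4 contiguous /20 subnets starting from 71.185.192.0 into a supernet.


Original prefix: /20
Number of subnets: 4 = 2^2
New prefix = 20 - 2 = 18
Supernet: 71.185.192.0/18


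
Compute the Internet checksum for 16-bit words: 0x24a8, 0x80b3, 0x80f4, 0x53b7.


Sum all words (with carry folding):
+ 0x24a8 = 0x24a8
+ 0x80b3 = 0xa55b
+ 0x80f4 = 0x2650
+ 0x53b7 = 0x7a07
One's complement: ~0x7a07
Checksum = 0x85f8
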